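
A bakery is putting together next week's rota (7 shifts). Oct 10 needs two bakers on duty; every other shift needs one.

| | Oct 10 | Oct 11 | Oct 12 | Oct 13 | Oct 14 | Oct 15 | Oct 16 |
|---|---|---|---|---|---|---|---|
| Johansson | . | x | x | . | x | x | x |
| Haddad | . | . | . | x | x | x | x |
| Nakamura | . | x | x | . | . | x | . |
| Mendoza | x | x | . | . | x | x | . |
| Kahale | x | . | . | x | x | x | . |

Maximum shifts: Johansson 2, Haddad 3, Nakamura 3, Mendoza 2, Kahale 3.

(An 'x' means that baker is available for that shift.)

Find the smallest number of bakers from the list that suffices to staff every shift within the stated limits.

4

8 slots to fill and no one can take more than 3, so at least ⌈8/3⌉ = 3 bakers are needed.
No set of 3 bakers can cover every shift (each such set leaves at least one shift with no one available or exceeds a cap).
Johansson, Haddad, Mendoza, and Kahale alone can cover everything: Oct 10→Mendoza+Kahale, Oct 11→Johansson, Oct 12→Johansson, Oct 13→Haddad, Oct 14→Haddad, Oct 15→Mendoza, Oct 16→Haddad.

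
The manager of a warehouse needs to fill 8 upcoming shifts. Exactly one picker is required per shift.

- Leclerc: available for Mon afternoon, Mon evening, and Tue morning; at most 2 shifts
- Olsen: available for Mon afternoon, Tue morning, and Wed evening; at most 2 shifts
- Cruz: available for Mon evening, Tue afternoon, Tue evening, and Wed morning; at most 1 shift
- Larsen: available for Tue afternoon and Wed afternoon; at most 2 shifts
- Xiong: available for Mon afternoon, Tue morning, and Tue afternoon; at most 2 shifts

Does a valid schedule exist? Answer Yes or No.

No

Total capacity is 9 and 8 slots are needed, so capacity alone doesn't rule it out.
Shifts {Tue evening, Wed morning} need 2 worker-slots in total, but the pickers available for any of those shifts (Cruz) can supply at most 1 among them. So no valid schedule exists.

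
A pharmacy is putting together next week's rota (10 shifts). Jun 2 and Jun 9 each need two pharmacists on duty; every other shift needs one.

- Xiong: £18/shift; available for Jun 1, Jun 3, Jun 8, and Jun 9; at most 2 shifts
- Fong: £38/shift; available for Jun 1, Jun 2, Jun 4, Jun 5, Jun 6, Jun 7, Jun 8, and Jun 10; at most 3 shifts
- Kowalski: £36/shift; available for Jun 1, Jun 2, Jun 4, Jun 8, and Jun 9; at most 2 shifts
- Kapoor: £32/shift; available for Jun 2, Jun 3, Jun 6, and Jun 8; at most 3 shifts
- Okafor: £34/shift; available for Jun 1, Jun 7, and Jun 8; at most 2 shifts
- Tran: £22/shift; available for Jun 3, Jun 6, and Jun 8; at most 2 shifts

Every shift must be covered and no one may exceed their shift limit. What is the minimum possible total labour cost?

£364

Jun 5 can only be covered by Fong, so that assignment is forced.
Jun 9 can only be covered by Xiong and Kowalski, so that assignment is forced.
Jun 10 can only be covered by Fong, so that assignment is forced.
Picking the cheapest available pharmacist for each shift independently would cost £344, but that ignores the shift limits.
An optimal schedule: Jun 1→Xiong, Jun 2→Kapoor+Fong, Jun 3→Tran, Jun 4→Kowalski, Jun 5→Fong, Jun 6→Tran, Jun 7→Okafor, Jun 8→Kapoor, Jun 9→Xiong+Kowalski, Jun 10→Fong.
Total: 18 + 32 + 38 + 22 + 36 + 38 + 22 + 34 + 32 + 18 + 36 + 38 = £364.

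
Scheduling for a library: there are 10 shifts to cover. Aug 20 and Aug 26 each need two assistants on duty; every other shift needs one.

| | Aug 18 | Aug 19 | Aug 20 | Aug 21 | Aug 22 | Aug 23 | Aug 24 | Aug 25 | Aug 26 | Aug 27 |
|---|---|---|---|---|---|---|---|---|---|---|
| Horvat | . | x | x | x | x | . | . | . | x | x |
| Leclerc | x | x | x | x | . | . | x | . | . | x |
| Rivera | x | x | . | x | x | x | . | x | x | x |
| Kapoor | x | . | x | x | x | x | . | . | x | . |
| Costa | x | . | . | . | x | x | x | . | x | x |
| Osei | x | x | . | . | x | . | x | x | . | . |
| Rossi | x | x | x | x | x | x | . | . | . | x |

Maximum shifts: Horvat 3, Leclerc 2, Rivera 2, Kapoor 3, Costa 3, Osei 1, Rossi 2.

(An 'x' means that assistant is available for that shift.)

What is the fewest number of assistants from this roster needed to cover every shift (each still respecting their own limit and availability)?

5

12 slots to fill and no one can take more than 3, so at least ⌈12/3⌉ = 4 assistants are needed.
Any 4 assistants together have capacity at most 3+3+3+2 = 11 < 12 slots, so 4 can never suffice.
Horvat, Leclerc, Rivera, Kapoor, and Costa alone can cover everything: Aug 18→Kapoor, Aug 19→Horvat, Aug 20→Horvat+Leclerc, Aug 21→Horvat, Aug 22→Kapoor, Aug 23→Rivera, Aug 24→Leclerc, Aug 25→Rivera, Aug 26→Kapoor+Costa, Aug 27→Costa.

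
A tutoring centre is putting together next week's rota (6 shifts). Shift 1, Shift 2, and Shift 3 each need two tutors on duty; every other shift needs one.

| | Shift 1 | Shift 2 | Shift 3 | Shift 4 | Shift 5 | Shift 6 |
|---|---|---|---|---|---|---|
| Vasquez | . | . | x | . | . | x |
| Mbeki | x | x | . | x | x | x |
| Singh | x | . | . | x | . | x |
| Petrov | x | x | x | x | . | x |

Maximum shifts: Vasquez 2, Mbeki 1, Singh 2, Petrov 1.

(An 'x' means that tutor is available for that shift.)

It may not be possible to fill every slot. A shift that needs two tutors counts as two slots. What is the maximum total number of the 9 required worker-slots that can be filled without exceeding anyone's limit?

6

Total capacity across all tutors is 2+1+2+1 = 6, and 9 slots are needed, so at most 6 can be filled.
An assignment achieving 6: Shift 1→Singh, Shift 2→Petrov, Shift 3→Vasquez, Shift 4→Singh, Shift 5→Mbeki, Shift 6→Vasquez.
Loads: Vasquez 2/2, Mbeki 1/1, Singh 2/2, Petrov 1/1.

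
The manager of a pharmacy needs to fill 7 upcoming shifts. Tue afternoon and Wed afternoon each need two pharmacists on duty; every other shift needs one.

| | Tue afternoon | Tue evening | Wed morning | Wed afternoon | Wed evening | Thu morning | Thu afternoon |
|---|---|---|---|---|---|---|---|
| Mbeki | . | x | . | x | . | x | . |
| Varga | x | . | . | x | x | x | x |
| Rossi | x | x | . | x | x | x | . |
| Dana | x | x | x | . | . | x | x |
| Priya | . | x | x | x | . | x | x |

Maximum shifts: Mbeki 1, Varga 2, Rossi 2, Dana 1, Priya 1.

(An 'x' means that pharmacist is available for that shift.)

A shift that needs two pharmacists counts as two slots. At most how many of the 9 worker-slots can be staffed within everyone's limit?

Total capacity across all pharmacists is 1+2+2+1+1 = 7, and 9 slots are needed, so at most 7 can be filled.
An assignment achieving 7: Tue afternoon→Varga+Rossi, Tue evening→Mbeki, Wed morning→Dana, Wed afternoon→Rossi, Wed evening→Varga, Thu afternoon→Priya.
Loads: Mbeki 1/1, Varga 2/2, Rossi 2/2, Dana 1/1, Priya 1/1.

7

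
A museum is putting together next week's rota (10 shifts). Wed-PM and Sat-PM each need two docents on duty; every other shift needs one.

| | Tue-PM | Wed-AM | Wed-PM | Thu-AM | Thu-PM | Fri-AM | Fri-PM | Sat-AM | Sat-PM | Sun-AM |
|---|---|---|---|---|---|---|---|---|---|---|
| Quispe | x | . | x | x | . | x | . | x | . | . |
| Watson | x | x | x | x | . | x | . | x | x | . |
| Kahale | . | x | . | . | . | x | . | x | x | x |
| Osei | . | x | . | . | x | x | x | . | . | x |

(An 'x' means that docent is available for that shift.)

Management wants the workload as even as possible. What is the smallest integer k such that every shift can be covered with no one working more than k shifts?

3

With 4 docents and 12 worker-slots to fill, someone must work at least ⌈12/4⌉ = 3 shifts, so k ≥ 3.
k = 3 works: Tue-PM→Quispe, Wed-AM→Watson, Wed-PM→Quispe+Watson, Thu-AM→Quispe, Thu-PM→Osei, Fri-AM→Osei, Fri-PM→Osei, Sat-AM→Kahale, Sat-PM→Watson+Kahale, Sun-AM→Kahale.
Loads: Quispe 3, Watson 3, Kahale 3, Osei 3 — all ≤ 3.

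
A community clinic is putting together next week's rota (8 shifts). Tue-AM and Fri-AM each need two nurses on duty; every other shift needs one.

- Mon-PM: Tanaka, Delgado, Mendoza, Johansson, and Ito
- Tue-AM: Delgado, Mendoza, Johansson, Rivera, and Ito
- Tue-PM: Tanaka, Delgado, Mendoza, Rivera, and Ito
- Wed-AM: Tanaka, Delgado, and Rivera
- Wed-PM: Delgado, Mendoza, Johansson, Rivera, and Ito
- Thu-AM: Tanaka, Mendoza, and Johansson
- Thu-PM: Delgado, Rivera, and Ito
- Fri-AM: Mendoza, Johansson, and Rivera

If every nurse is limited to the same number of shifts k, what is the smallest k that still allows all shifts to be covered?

With 6 nurses and 10 worker-slots to fill, someone must work at least ⌈10/6⌉ = 2 shifts, so k ≥ 2.
k = 2 works: Mon-PM→Delgado, Tue-AM→Rivera+Ito, Tue-PM→Mendoza, Wed-AM→Tanaka, Wed-PM→Johansson, Thu-AM→Tanaka, Thu-PM→Delgado, Fri-AM→Mendoza+Johansson.
Loads: Tanaka 2, Delgado 2, Mendoza 2, Johansson 2, Rivera 1, Ito 1 — all ≤ 2.

2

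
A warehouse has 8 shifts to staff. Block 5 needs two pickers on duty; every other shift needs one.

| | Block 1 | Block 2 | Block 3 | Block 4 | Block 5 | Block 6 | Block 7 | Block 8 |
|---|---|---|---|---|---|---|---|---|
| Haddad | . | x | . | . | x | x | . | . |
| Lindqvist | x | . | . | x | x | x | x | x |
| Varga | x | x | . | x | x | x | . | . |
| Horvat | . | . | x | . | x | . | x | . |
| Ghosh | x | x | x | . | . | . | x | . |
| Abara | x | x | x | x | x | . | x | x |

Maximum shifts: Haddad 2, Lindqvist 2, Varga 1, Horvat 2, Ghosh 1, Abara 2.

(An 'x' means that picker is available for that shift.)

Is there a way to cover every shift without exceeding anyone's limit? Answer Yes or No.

Yes

One valid schedule: Block 1→Varga, Block 2→Haddad, Block 3→Horvat, Block 4→Lindqvist, Block 5→Horvat+Abara, Block 6→Haddad, Block 7→Ghosh, Block 8→Lindqvist.
Loads: Haddad 2/2, Lindqvist 2/2, Varga 1/1, Horvat 2/2, Ghosh 1/1, Abara 1/2 — all within limits.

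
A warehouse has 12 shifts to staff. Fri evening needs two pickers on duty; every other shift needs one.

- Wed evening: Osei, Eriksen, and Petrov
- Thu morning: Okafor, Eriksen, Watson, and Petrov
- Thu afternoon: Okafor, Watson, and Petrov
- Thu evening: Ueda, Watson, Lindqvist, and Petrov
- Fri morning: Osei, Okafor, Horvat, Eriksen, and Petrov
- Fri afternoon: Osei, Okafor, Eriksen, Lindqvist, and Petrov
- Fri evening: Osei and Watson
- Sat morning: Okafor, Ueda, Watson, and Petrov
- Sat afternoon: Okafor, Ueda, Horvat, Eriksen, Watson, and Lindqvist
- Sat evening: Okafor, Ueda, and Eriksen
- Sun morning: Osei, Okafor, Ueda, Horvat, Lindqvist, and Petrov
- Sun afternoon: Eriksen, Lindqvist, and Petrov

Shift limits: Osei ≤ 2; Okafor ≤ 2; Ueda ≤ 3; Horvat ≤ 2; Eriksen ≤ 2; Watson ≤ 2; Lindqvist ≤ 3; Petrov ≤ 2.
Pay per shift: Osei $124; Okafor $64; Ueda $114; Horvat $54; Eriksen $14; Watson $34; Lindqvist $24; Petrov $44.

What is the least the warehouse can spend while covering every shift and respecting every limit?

Fri evening can only be covered by Osei and Watson, so that assignment is forced.
Picking the cheapest available picker for each shift independently would cost $372, but that ignores the shift limits.
An optimal schedule: Wed evening→Eriksen, Thu morning→Petrov, Thu afternoon→Watson, Thu evening→Lindqvist, Fri morning→Horvat, Fri afternoon→Lindqvist, Fri evening→Watson+Osei, Sat morning→Petrov, Sat afternoon→Horvat, Sat evening→Eriksen, Sun morning→Okafor, Sun afternoon→Lindqvist.
Total: 14 + 44 + 34 + 24 + 54 + 24 + 34 + 124 + 44 + 54 + 14 + 64 + 24 = $552.

$552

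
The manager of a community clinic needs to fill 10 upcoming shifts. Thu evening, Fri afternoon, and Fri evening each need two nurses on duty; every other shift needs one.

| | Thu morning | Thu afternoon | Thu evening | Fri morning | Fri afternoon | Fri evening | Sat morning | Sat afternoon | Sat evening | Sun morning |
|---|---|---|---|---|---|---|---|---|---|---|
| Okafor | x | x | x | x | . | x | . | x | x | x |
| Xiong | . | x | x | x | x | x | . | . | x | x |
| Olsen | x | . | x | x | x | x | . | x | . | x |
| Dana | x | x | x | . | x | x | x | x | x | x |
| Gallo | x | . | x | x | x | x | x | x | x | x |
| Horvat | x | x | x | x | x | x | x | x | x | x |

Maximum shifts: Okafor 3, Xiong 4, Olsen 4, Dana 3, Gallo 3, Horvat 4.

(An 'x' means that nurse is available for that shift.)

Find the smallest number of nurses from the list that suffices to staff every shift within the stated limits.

13 slots to fill and no one can take more than 4, so at least ⌈13/4⌉ = 4 nurses are needed.
Okafor, Xiong, Olsen, and Dana alone can cover everything: Thu morning→Okafor, Thu afternoon→Okafor, Thu evening→Xiong+Olsen, Fri morning→Okafor, Fri afternoon→Xiong+Olsen, Fri evening→Olsen+Dana, Sat morning→Dana, Sat afternoon→Olsen, Sat evening→Xiong, Sun morning→Xiong.

4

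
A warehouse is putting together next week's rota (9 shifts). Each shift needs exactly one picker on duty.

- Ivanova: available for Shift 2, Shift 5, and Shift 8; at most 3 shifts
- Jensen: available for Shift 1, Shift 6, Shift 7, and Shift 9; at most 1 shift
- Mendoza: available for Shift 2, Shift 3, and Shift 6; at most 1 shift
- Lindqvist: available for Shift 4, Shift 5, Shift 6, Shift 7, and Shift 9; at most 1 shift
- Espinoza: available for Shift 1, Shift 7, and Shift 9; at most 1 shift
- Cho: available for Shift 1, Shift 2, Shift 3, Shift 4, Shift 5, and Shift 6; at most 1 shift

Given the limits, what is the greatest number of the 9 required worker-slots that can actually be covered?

8

Total capacity across all pickers is 3+1+1+1+1+1 = 8, and 9 slots are needed, so at most 8 can be filled.
An assignment achieving 8: Shift 1→Jensen, Shift 2→Ivanova, Shift 3→Mendoza, Shift 4→Lindqvist, Shift 5→Ivanova, Shift 6→Cho, Shift 7→Espinoza, Shift 8→Ivanova.
Loads: Ivanova 3/3, Jensen 1/1, Mendoza 1/1, Lindqvist 1/1, Espinoza 1/1, Cho 1/1.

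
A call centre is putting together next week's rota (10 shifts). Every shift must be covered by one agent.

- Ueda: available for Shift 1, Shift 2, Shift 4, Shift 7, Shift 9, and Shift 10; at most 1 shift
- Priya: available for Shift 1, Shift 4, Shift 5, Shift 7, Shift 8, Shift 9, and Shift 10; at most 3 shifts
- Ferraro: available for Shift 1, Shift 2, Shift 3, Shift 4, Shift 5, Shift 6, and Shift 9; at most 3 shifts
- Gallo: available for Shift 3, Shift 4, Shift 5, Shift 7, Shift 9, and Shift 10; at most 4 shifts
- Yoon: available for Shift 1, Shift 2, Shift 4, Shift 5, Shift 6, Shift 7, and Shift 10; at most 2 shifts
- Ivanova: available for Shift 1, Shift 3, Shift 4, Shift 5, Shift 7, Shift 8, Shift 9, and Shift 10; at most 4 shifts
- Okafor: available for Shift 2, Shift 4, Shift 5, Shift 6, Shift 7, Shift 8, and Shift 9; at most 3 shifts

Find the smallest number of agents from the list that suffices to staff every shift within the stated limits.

3

10 slots to fill and no one can take more than 4, so at least ⌈10/4⌉ = 3 agents are needed.
Priya, Ferraro, and Gallo alone can cover everything: Shift 1→Priya, Shift 2→Ferraro, Shift 3→Ferraro, Shift 4→Gallo, Shift 5→Gallo, Shift 6→Ferraro, Shift 7→Priya, Shift 8→Priya, Shift 9→Gallo, Shift 10→Gallo.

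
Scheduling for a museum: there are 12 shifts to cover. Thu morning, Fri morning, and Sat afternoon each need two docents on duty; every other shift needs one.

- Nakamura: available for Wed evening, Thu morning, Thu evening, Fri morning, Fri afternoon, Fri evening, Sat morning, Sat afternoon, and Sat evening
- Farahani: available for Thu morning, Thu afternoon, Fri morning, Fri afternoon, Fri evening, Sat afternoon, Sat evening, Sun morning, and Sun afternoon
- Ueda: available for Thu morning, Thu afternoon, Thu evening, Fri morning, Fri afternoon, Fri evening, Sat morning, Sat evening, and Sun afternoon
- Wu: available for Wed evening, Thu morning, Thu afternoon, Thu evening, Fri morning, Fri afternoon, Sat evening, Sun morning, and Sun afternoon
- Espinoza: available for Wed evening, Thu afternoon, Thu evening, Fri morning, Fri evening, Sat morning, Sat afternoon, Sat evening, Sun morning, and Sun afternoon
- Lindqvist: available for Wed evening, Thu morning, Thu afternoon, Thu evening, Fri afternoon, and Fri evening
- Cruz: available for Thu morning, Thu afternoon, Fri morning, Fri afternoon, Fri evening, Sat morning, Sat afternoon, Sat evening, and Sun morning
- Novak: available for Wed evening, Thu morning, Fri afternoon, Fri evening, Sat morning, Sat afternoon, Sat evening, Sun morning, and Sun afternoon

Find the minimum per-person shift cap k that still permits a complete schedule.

With 8 docents and 15 worker-slots to fill, someone must work at least ⌈15/8⌉ = 2 shifts, so k ≥ 2.
k = 2 works: Wed evening→Nakamura, Thu morning→Lindqvist+Novak, Thu afternoon→Ueda, Thu evening→Nakamura, Fri morning→Espinoza+Cruz, Fri afternoon→Wu, Fri evening→Espinoza, Sat morning→Ueda, Sat afternoon→Cruz+Novak, Sat evening→Wu, Sun morning→Farahani, Sun afternoon→Farahani.
Loads: Nakamura 2, Farahani 2, Ueda 2, Wu 2, Espinoza 2, Lindqvist 1, Cruz 2, Novak 2 — all ≤ 2.

2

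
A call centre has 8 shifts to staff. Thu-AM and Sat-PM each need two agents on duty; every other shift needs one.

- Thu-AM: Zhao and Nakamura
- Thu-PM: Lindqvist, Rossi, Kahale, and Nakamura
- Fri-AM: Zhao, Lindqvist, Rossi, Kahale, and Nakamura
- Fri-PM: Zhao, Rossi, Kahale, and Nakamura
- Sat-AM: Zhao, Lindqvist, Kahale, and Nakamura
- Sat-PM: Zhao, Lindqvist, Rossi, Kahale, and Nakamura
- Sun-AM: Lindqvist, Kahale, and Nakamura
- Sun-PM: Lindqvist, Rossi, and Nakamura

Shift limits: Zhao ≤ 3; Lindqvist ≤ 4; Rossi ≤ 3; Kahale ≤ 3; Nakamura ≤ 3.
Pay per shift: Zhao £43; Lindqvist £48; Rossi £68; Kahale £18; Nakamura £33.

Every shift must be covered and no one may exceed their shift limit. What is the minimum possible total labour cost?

£330

Thu-AM can only be covered by Zhao and Nakamura, so that assignment is forced.
Picking the cheapest available agent for each shift independently would cost £250, but that ignores the shift limits.
An optimal schedule: Thu-AM→Nakamura+Zhao, Thu-PM→Kahale, Fri-AM→Zhao, Fri-PM→Kahale, Sat-AM→Nakamura, Sat-PM→Zhao+Lindqvist, Sun-AM→Kahale, Sun-PM→Nakamura.
Total: 33 + 43 + 18 + 43 + 18 + 33 + 43 + 48 + 18 + 33 = £330.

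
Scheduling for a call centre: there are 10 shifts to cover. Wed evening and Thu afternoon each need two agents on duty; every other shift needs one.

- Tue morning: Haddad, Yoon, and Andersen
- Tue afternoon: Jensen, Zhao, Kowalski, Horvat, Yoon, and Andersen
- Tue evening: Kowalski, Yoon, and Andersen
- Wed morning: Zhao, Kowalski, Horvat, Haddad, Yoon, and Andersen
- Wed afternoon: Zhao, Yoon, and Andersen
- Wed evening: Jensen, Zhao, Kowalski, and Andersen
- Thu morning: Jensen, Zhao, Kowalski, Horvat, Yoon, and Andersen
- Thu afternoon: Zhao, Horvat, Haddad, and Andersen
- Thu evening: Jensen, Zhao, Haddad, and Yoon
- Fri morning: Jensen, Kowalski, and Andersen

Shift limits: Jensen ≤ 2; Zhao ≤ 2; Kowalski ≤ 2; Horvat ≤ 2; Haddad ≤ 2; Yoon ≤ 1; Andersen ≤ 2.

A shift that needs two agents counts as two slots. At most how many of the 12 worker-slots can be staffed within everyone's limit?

12

Total capacity across all agents is 2+2+2+2+2+1+2 = 13, and 12 slots are needed, so at most 12 can be filled.
An assignment achieving 12: Tue morning→Haddad, Tue afternoon→Kowalski, Tue evening→Kowalski, Wed morning→Horvat, Wed afternoon→Zhao, Wed evening→Jensen+Zhao, Thu morning→Andersen, Thu afternoon→Horvat+Haddad, Thu evening→Yoon, Fri morning→Jensen.
Loads: Jensen 2/2, Zhao 2/2, Kowalski 2/2, Horvat 2/2, Haddad 2/2, Yoon 1/1, Andersen 1/2.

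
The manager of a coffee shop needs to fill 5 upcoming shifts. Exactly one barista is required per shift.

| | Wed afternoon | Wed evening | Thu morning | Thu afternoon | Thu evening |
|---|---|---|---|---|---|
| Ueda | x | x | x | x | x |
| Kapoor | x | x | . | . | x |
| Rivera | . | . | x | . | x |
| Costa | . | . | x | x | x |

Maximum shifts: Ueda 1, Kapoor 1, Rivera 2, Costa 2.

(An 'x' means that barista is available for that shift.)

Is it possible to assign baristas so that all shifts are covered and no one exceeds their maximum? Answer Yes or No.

Yes

One valid schedule: Wed afternoon→Ueda, Wed evening→Kapoor, Thu morning→Rivera, Thu afternoon→Costa, Thu evening→Rivera.
Loads: Ueda 1/1, Kapoor 1/1, Rivera 2/2, Costa 1/2 — all within limits.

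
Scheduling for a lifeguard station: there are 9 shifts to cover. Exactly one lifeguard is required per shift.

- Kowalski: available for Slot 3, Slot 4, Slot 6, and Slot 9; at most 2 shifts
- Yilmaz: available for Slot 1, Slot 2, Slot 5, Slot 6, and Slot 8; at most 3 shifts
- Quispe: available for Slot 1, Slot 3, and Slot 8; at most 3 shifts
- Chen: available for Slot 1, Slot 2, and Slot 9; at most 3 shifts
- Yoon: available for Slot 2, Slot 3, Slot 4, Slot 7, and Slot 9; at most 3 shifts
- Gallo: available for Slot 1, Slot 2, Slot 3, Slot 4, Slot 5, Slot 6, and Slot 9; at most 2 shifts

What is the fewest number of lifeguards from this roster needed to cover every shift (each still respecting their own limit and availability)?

3

9 slots to fill and no one can take more than 3, so at least ⌈9/3⌉ = 3 lifeguards are needed.
Yilmaz, Quispe, and Yoon alone can cover everything: Slot 1→Quispe, Slot 2→Yilmaz, Slot 3→Quispe, Slot 4→Yoon, Slot 5→Yilmaz, Slot 6→Yilmaz, Slot 7→Yoon, Slot 8→Quispe, Slot 9→Yoon.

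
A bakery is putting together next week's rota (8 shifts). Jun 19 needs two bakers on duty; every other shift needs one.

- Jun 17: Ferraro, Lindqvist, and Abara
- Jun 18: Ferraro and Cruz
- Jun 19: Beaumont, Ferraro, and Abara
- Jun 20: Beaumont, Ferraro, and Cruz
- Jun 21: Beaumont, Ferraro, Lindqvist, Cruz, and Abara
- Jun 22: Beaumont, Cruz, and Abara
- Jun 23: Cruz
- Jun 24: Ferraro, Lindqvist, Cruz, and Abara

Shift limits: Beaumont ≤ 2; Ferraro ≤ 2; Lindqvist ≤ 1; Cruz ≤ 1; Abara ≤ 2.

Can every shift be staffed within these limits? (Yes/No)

No

Total capacity is 2+2+1+1+2 = 8 but 9 worker-slots are needed — infeasible.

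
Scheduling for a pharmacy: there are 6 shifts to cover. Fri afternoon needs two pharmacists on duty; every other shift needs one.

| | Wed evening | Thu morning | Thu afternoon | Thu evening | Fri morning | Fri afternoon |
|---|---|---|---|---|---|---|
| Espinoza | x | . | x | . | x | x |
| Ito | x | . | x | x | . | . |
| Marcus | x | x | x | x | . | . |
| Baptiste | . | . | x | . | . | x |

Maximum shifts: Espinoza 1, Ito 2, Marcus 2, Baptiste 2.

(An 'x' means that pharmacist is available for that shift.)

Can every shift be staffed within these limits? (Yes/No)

No

Total capacity is 7 and 7 slots are needed, so capacity alone doesn't rule it out.
Shifts {Fri morning, Fri afternoon} need 3 worker-slots in total, but the pharmacists available for any of those shifts (Espinoza and Baptiste) can supply at most 2 among them. So no valid schedule exists.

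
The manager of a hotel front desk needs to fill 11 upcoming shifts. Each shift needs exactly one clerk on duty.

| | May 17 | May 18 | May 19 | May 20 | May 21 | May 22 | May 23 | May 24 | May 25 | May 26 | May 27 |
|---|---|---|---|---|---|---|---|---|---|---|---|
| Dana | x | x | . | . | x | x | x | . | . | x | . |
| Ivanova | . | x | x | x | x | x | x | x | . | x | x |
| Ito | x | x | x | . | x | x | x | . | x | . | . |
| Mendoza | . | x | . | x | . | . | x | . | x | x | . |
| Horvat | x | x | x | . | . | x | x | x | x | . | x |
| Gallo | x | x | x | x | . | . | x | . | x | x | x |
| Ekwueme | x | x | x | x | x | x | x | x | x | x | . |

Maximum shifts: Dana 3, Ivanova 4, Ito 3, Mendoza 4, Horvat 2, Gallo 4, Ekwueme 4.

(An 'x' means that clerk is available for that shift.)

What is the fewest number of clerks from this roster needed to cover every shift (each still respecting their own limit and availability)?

3

11 slots to fill and no one can take more than 4, so at least ⌈11/4⌉ = 3 clerks are needed.
Dana, Ivanova, and Mendoza alone can cover everything: May 17→Dana, May 18→Mendoza, May 19→Ivanova, May 20→Ivanova, May 21→Dana, May 22→Dana, May 23→Mendoza, May 24→Ivanova, May 25→Mendoza, May 26→Mendoza, May 27→Ivanova.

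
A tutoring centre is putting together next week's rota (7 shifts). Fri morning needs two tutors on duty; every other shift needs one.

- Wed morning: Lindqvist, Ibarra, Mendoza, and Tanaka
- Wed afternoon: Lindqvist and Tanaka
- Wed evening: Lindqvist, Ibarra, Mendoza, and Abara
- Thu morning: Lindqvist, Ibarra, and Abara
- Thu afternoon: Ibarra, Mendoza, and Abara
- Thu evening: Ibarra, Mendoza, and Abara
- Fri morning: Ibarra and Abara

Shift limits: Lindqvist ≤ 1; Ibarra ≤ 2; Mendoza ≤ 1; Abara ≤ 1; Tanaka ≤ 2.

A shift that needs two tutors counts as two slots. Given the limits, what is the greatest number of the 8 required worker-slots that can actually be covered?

Total capacity across all tutors is 1+2+1+1+2 = 7, and 8 slots are needed, so at most 7 can be filled.
An assignment achieving 7: Wed morning→Tanaka, Wed afternoon→Tanaka, Thu morning→Lindqvist, Thu afternoon→Ibarra, Thu evening→Mendoza, Fri morning→Ibarra+Abara.
Loads: Lindqvist 1/1, Ibarra 2/2, Mendoza 1/1, Abara 1/1, Tanaka 2/2.

7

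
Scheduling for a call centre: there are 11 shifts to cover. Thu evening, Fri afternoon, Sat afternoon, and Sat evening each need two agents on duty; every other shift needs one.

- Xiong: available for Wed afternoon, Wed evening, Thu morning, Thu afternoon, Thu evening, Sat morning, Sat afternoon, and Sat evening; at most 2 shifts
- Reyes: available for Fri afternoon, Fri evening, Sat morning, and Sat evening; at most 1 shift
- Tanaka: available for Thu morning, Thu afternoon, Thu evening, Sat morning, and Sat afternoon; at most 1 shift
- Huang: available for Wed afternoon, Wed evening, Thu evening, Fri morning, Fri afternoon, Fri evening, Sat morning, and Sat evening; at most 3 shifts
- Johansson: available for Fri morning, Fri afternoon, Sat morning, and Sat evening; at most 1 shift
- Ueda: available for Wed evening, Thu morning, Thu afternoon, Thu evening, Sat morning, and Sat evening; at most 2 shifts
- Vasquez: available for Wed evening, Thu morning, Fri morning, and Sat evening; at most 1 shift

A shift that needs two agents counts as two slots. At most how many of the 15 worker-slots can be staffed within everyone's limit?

Total capacity across all agents is 2+1+1+3+1+2+1 = 11, and 15 slots are needed, so at most 11 can be filled.
An assignment achieving 11: Wed afternoon→Xiong, Wed evening→Huang, Thu morning→Ueda, Thu afternoon→Ueda, Fri morning→Huang, Fri afternoon→Huang+Johansson, Fri evening→Reyes, Sat afternoon→Xiong+Tanaka, Sat evening→Vasquez.
Loads: Xiong 2/2, Reyes 1/1, Tanaka 1/1, Huang 3/3, Johansson 1/1, Ueda 2/2, Vasquez 1/1.

11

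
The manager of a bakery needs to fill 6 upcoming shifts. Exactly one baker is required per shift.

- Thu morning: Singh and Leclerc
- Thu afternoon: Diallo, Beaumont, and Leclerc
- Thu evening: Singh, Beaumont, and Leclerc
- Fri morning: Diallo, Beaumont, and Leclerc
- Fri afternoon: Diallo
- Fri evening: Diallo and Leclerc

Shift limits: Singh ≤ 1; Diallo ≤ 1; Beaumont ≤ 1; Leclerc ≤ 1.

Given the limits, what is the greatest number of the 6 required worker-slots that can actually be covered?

4

Total capacity across all bakers is 1+1+1+1 = 4, and 6 slots are needed, so at most 4 can be filled.
An assignment achieving 4: Thu morning→Singh, Thu afternoon→Beaumont, Fri afternoon→Diallo, Fri evening→Leclerc.
Loads: Singh 1/1, Diallo 1/1, Beaumont 1/1, Leclerc 1/1.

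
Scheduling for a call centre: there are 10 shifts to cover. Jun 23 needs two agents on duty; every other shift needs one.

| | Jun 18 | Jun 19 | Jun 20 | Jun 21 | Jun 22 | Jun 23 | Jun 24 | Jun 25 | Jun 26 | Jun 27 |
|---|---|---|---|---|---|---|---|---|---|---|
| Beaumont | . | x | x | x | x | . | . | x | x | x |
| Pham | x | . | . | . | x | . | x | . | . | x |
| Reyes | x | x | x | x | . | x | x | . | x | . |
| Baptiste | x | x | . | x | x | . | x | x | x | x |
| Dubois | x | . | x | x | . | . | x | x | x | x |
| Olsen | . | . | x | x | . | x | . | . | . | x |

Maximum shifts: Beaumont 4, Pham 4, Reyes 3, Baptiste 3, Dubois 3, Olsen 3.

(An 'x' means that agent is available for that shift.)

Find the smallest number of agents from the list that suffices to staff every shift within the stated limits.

11 slots to fill and no one can take more than 4, so at least ⌈11/4⌉ = 3 agents are needed.
No set of 3 agents can cover every shift (each such set leaves at least one shift with no one available or exceeds a cap).
Beaumont, Pham, Reyes, and Olsen alone can cover everything: Jun 18→Pham, Jun 19→Beaumont, Jun 20→Reyes, Jun 21→Reyes, Jun 22→Beaumont, Jun 23→Reyes+Olsen, Jun 24→Pham, Jun 25→Beaumont, Jun 26→Beaumont, Jun 27→Pham.

4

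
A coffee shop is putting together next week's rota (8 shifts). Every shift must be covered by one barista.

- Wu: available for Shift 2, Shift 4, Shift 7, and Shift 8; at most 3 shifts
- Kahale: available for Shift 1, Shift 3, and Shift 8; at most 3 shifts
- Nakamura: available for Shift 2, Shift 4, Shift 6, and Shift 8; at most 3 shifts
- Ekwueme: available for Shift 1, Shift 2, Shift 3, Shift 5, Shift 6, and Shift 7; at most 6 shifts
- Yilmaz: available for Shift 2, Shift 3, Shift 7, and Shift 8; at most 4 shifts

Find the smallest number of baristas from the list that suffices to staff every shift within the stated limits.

8 slots to fill and no one can take more than 6, so at least ⌈8/6⌉ = 2 baristas are needed.
Wu and Ekwueme alone can cover everything: Shift 1→Ekwueme, Shift 2→Wu, Shift 3→Ekwueme, Shift 4→Wu, Shift 5→Ekwueme, Shift 6→Ekwueme, Shift 7→Ekwueme, Shift 8→Wu.

2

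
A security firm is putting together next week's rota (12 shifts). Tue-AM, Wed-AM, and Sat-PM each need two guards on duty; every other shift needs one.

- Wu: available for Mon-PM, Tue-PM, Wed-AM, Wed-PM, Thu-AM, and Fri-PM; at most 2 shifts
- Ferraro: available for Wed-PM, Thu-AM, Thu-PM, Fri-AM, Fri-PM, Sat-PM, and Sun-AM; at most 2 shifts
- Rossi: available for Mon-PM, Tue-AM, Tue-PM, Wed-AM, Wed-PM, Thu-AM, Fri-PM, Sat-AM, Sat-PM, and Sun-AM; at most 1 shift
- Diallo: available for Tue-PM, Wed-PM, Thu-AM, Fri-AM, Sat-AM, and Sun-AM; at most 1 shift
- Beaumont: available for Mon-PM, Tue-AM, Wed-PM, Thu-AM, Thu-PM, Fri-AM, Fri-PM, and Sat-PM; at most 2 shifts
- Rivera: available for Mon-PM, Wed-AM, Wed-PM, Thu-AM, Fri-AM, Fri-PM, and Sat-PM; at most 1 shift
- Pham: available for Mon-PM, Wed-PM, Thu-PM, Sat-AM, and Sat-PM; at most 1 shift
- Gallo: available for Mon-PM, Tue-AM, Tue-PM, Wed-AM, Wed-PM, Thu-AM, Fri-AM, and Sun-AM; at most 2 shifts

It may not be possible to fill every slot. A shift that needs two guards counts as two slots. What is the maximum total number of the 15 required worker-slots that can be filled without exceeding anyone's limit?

12

Total capacity across all guards is 2+2+1+1+2+1+1+2 = 12, and 15 slots are needed, so at most 12 can be filled.
An assignment achieving 12: Mon-PM→Gallo, Tue-AM→Rossi+Beaumont, Tue-PM→Wu, Wed-AM→Wu+Rivera, Thu-AM→Gallo, Thu-PM→Ferraro, Fri-AM→Beaumont, Sat-AM→Diallo, Sat-PM→Pham, Sun-AM→Ferraro.
Loads: Wu 2/2, Ferraro 2/2, Rossi 1/1, Diallo 1/1, Beaumont 2/2, Rivera 1/1, Pham 1/1, Gallo 2/2.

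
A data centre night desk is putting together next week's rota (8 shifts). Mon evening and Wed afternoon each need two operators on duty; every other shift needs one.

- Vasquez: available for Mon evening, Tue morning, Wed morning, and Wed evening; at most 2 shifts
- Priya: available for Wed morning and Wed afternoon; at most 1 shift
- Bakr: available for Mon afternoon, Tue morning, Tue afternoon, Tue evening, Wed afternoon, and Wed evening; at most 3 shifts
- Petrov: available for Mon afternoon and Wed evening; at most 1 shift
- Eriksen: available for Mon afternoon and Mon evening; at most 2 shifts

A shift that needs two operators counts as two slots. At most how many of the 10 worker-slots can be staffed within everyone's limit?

Total capacity across all operators is 2+1+3+1+2 = 9, and 10 slots are needed, so at most 9 can be filled.
An assignment achieving 9: Mon afternoon→Eriksen, Mon evening→Vasquez+Eriksen, Tue morning→Vasquez, Tue afternoon→Bakr, Tue evening→Bakr, Wed morning→Priya, Wed afternoon→Bakr, Wed evening→Petrov.
Loads: Vasquez 2/2, Priya 1/1, Bakr 3/3, Petrov 1/1, Eriksen 2/2.

9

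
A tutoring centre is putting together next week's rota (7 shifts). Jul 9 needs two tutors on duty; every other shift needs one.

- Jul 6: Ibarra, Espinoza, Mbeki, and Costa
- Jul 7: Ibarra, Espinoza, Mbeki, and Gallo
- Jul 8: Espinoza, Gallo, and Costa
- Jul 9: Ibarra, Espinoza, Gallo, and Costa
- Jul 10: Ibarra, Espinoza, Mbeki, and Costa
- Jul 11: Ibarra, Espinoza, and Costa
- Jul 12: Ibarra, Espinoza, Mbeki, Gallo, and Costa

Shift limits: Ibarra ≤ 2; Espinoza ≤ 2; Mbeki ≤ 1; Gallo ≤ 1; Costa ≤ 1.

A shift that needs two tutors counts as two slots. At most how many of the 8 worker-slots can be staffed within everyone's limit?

Total capacity across all tutors is 2+2+1+1+1 = 7, and 8 slots are needed, so at most 7 can be filled.
An assignment achieving 7: Jul 6→Ibarra, Jul 7→Espinoza, Jul 8→Espinoza, Jul 9→Gallo+Costa, Jul 10→Mbeki, Jul 11→Ibarra.
Loads: Ibarra 2/2, Espinoza 2/2, Mbeki 1/1, Gallo 1/1, Costa 1/1.

7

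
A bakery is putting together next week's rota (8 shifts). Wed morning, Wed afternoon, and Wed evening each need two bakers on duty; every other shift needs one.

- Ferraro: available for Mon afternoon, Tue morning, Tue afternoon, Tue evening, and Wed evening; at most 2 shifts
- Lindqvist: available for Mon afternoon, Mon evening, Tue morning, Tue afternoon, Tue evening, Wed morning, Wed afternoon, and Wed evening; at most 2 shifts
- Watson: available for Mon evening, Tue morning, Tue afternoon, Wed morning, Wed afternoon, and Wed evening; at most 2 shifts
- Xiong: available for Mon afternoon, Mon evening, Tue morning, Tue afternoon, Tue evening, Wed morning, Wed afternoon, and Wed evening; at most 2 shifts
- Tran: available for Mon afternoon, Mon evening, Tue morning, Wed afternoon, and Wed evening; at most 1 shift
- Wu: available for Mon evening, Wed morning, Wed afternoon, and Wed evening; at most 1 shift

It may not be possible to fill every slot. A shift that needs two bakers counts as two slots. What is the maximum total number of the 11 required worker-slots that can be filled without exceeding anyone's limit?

Total capacity across all bakers is 2+2+2+2+1+1 = 10, and 11 slots are needed, so at most 10 can be filled.
An assignment achieving 10: Mon afternoon→Ferraro, Mon evening→Watson, Tue morning→Xiong, Tue afternoon→Lindqvist, Tue evening→Ferraro, Wed morning→Lindqvist+Watson, Wed afternoon→Xiong+Tran, Wed evening→Wu.
Loads: Ferraro 2/2, Lindqvist 2/2, Watson 2/2, Xiong 2/2, Tran 1/1, Wu 1/1.

10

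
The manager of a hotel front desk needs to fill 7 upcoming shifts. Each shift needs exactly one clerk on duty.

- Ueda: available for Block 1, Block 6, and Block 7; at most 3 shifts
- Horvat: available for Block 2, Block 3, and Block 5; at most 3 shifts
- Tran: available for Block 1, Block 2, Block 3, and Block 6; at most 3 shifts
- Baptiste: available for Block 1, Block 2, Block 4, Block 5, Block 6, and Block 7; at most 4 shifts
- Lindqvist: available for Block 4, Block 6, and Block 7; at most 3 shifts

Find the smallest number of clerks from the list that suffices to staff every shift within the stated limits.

2

7 slots to fill and no one can take more than 4, so at least ⌈7/4⌉ = 2 clerks are needed.
Horvat and Baptiste alone can cover everything: Block 1→Baptiste, Block 2→Horvat, Block 3→Horvat, Block 4→Baptiste, Block 5→Horvat, Block 6→Baptiste, Block 7→Baptiste.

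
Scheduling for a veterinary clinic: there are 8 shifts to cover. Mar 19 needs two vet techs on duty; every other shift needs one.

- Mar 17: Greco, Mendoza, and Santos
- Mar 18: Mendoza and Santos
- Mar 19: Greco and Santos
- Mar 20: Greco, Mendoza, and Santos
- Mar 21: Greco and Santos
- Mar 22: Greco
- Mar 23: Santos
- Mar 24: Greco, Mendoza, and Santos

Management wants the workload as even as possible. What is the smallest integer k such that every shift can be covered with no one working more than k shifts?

3

With 3 vet techs and 9 worker-slots to fill, someone must work at least ⌈9/3⌉ = 3 shifts, so k ≥ 3.
k = 3 works: Mar 17→Mendoza, Mar 18→Mendoza, Mar 19→Greco+Santos, Mar 20→Mendoza, Mar 21→Greco, Mar 22→Greco, Mar 23→Santos, Mar 24→Santos.
Loads: Greco 3, Mendoza 3, Santos 3 — all ≤ 3.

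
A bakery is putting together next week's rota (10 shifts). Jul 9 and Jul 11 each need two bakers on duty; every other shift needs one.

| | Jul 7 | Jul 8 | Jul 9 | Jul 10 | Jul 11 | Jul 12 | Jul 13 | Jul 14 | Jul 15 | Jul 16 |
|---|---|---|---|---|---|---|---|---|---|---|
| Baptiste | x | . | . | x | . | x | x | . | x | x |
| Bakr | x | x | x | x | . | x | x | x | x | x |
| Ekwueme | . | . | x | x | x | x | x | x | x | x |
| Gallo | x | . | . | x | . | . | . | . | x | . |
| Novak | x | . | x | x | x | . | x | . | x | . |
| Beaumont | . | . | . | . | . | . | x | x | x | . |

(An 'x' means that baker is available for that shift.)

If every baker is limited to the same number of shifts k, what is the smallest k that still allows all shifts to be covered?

2

With 6 bakers and 12 worker-slots to fill, someone must work at least ⌈12/6⌉ = 2 shifts, so k ≥ 2.
k = 2 works: Jul 7→Gallo, Jul 8→Bakr, Jul 9→Bakr+Ekwueme, Jul 10→Gallo, Jul 11→Ekwueme+Novak, Jul 12→Baptiste, Jul 13→Novak, Jul 14→Beaumont, Jul 15→Beaumont, Jul 16→Baptiste.
Loads: Baptiste 2, Bakr 2, Ekwueme 2, Gallo 2, Novak 2, Beaumont 2 — all ≤ 2.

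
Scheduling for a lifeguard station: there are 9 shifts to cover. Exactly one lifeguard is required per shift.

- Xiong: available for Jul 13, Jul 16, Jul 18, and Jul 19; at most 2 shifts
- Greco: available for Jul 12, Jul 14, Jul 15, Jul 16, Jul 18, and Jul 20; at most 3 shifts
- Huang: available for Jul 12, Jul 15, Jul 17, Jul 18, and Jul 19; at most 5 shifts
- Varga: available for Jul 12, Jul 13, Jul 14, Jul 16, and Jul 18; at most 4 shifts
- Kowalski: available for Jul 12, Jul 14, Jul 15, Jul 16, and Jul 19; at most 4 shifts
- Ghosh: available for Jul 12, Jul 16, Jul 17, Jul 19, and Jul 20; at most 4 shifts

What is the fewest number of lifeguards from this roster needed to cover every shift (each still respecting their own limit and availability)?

9 slots to fill and no one can take more than 5, so at least ⌈9/5⌉ = 2 lifeguards are needed.
No set of 2 lifeguards can cover every shift (each such set leaves at least one shift with no one available or exceeds a cap).
Xiong, Greco, and Huang alone can cover everything: Jul 12→Greco, Jul 13→Xiong, Jul 14→Greco, Jul 15→Huang, Jul 16→Xiong, Jul 17→Huang, Jul 18→Huang, Jul 19→Huang, Jul 20→Greco.

3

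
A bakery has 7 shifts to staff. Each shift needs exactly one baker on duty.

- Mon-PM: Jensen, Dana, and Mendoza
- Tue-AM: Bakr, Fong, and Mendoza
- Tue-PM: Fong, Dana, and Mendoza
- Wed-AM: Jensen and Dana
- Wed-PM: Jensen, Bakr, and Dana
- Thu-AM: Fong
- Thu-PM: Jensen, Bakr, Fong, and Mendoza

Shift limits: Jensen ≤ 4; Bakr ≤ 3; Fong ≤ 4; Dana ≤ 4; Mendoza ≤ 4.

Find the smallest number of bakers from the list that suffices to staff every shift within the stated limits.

7 slots to fill and no one can take more than 4, so at least ⌈7/4⌉ = 2 bakers are needed.
Jensen and Fong alone can cover everything: Mon-PM→Jensen, Tue-AM→Fong, Tue-PM→Fong, Wed-AM→Jensen, Wed-PM→Jensen, Thu-AM→Fong, Thu-PM→Jensen.

2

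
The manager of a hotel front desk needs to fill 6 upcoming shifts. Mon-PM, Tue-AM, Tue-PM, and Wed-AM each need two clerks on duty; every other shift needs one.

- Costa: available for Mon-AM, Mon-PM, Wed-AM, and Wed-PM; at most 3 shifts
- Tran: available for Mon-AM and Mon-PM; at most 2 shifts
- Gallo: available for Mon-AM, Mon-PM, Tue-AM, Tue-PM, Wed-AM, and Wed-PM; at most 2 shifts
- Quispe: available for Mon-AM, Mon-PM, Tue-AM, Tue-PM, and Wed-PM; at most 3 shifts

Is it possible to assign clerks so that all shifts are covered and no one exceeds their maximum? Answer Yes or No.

No

Total capacity is 10 and 10 slots are needed, so capacity alone doesn't rule it out.
Shifts {Tue-AM, Tue-PM, Wed-AM} need 6 worker-slots in total, but the clerks available for any of those shifts (Costa, Gallo, and Quispe) can supply at most 5 among them. So no valid schedule exists.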